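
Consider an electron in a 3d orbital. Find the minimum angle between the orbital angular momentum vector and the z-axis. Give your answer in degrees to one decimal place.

3d means n = 3, l = 2.
|L| = ℏ√(l(l+1)) = √6 ℏ.
The smallest angle corresponds to the largest L_z, i.e. m_l = l = 2, giving L_z = 2ℏ.
cos θ_min = 2/√6, so θ_min ≈ 35.3°.

θ_min ≈ 35.3°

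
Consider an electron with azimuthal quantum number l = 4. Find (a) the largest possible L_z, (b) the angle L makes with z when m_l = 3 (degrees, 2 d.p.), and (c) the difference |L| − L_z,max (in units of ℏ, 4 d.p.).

L_z,max = 4ℏ; θ(m_l=3) ≈ 47.87°; |L|−L_z,max ≈ 0.4721ℏ

L_z,max = lℏ = 4ℏ.
For m_l = 3: cos θ = 3/√20, θ ≈ 47.87°.
|L| − L_z,max = (2√5 − 4)ℏ ≈ 0.4721ℏ.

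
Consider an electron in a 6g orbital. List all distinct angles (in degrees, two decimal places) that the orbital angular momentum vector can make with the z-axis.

θ ∈ {26.57°, 47.87°, 63.43°, 77.08°, 90.00°, 102.92°, 116.57°, 132.13°, 153.43°}

For 6g, l = 4.
|L| = √(l(l+1)) ℏ = 2√5 ℏ.
cos θ = m_l/√20 for each m_l ∈ {-4, -3, -2, -1, 0, 1, 2, 3, 4}.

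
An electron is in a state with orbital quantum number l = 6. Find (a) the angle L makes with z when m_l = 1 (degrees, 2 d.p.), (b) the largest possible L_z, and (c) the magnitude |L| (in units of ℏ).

For m_l = 1: cos θ = 1/√42, θ ≈ 81.12°.
L_z,max = lℏ = 6ℏ.
|L| = ℏ√(6·7) = √42 ℏ ≈ 6.481ℏ.

θ(m_l=1) ≈ 81.12°; L_z,max = 6ℏ; |L| = √42 ℏ ≈ 6.481ℏ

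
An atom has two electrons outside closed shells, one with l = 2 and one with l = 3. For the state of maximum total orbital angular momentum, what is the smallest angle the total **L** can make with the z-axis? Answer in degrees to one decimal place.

Angular momentum addition gives L = |l₁ − l₂|, …, l₁ + l₂.
So L can be 1, 2, 3, 4, 5.
The maximum is L = 5, with |L_tot| = ℏ√(5·6) = √30 ℏ.
The minimum angle with z is arccos(5/√30) ≈ 24.1°.

θ_min ≈ 24.1°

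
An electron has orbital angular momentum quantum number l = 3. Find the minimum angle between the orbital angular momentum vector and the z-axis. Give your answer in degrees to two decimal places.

|L|² = l(l+1)ℏ² = 12ℏ², so |L| = 2√3 ℏ.
The smallest angle corresponds to the largest L_z, i.e. m_l = l = 3, giving L_z = 3ℏ.
cos θ_min = 3/√12, so θ_min ≈ 30.00°.

θ_min ≈ 30.00°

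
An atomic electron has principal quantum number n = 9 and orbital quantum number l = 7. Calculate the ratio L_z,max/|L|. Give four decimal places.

|L| = 2√14 ℏ ≈ 7.4833ℏ, while L_z,max = lℏ = 7ℏ.
L_z,max/|L| = 7/√56 = 0.9354.

L_z,max/|L| = 0.9354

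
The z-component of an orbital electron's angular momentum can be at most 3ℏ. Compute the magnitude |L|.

The maximum L_z equals lℏ, giving l = 3.
|L| = ℏ√(l(l+1)) = 2√3 ℏ.

|L| = 2√3 ℏ ≈ 3.464ℏ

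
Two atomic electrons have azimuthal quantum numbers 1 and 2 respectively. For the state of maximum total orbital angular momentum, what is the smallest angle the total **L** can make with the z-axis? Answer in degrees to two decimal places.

L runs from |1 − 2| = 1 to 1 + 2 = 3.
L ∈ {1, 2, 3}.
The maximum is L = 3, with |L_tot| = ℏ√(3·4) = 2√3 ℏ.
The minimum angle with z is arccos(3/√12) ≈ 30.00°.

θ_min ≈ 30.00°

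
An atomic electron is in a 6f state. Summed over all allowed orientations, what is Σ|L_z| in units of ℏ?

Σ|L_z| = 12 ℏ

6f means n = 6, l = 3.
The allowed m_l values are -3, -2, -1, 0, 1, 2, 3.
Σ|m_l| = 2(1+2+…+3) = 12.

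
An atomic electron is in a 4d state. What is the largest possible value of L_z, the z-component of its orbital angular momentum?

L_z,max = 2ℏ

For 4d, l = 2.
L_z = m_l ℏ with m_l ∈ {−2, …, 2}; the maximum is m_l = 2.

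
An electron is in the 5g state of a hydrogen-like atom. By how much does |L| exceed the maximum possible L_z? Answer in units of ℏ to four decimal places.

|L| − L_z,max ≈ 0.4721ℏ

For 5g, l = 4.
|L| = 2√5 ℏ ≈ 4.4721ℏ, while L_z,max = lℏ = 4ℏ.
The difference is (2√5 − 4)ℏ ≈ 0.4721ℏ.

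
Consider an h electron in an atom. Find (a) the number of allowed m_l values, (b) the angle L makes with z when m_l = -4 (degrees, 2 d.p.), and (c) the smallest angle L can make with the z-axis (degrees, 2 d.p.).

For an h orbital, l = 5.
There are 2l+1 = 11 values of m_l.
For m_l = -4: cos θ = -4/√30, θ ≈ 136.91°.
cos θ_min = 5/√30, so θ_min ≈ 24.09°.

11 values; θ(m_l=-4) ≈ 136.91°; θ_min ≈ 24.09°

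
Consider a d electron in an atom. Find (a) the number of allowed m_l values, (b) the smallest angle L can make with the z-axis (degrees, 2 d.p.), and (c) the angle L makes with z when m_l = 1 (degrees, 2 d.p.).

5 values; θ_min ≈ 35.26°; θ(m_l=1) ≈ 65.91°

For a d orbital, l = 2.
There are 2l+1 = 5 values of m_l.
cos θ_min = 2/√6, so θ_min ≈ 35.26°.
For m_l = 1: cos θ = 1/√6, θ ≈ 65.91°.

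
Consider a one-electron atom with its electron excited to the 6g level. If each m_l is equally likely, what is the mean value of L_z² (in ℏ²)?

The 6g level has l = 4.
m_l ∈ {-4, -3, -2, -1, 0, 1, 2, 3, 4}.
Average of L_z² over 9 states: 60/9 ℏ² = 6.667 ℏ².

⟨L_z²⟩ = 6.667 ℏ²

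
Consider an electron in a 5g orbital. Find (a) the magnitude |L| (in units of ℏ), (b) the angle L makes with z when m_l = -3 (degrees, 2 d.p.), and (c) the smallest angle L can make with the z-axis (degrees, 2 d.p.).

|L| = 2√5 ℏ ≈ 4.472ℏ; θ(m_l=-3) ≈ 132.13°; θ_min ≈ 26.57°

The 5g subshell has l = 4.
|L| = ℏ√(4·5) = 2√5 ℏ ≈ 4.472ℏ.
For m_l = -3: cos θ = -3/√20, θ ≈ 132.13°.
cos θ_min = 4/√20, so θ_min ≈ 26.57°.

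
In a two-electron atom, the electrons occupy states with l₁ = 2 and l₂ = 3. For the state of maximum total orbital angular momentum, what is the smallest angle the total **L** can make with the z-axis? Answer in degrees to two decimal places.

L runs from |2 − 3| = 1 to 2 + 3 = 5.
So L can be 1, 2, 3, 4, 5.
The maximum is L = 5, with |L_tot| = ℏ√(5·6) = √30 ℏ.
The minimum angle with z is arccos(5/√30) ≈ 24.09°.

θ_min ≈ 24.09°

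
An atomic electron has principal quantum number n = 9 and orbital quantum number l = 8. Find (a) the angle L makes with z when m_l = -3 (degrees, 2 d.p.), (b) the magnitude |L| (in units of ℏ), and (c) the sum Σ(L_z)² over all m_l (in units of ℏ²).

θ(m_l=-3) ≈ 110.70°; |L| = 6√2 ℏ ≈ 8.485ℏ; Σ(L_z)² = 408 ℏ²

For m_l = -3: cos θ = -3/√72, θ ≈ 110.70°.
|L| = ℏ√(8·9) = 6√2 ℏ ≈ 8.485ℏ.
Σ m_l² = 408, so Σ(L_z)² = 408 ℏ².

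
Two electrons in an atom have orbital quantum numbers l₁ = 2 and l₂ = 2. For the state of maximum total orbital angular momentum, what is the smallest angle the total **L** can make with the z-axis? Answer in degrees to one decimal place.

By the triangle rule, |l₁ − l₂| ≤ L ≤ l₁ + l₂.
L ∈ {0, 1, 2, 3, 4}.
The maximum is L = 4, with |L_tot| = ℏ√(4·5) = 2√5 ℏ.
The minimum angle with z is arccos(4/√20) ≈ 26.6°.

θ_min ≈ 26.6°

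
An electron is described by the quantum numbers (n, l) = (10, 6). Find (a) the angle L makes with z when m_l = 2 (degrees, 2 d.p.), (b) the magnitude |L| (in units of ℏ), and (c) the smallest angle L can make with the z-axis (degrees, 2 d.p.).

For m_l = 2: cos θ = 2/√42, θ ≈ 72.02°.
|L| = ℏ√(6·7) = √42 ℏ ≈ 6.481ℏ.
cos θ_min = 6/√42, so θ_min ≈ 22.21°.

θ(m_l=2) ≈ 72.02°; |L| = √42 ℏ ≈ 6.481ℏ; θ_min ≈ 22.21°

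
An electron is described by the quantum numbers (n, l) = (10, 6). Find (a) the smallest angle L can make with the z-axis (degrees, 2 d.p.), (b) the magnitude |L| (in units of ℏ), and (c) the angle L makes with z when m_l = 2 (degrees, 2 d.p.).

cos θ_min = 6/√42, so θ_min ≈ 22.21°.
|L| = ℏ√(6·7) = √42 ℏ ≈ 6.481ℏ.
For m_l = 2: cos θ = 2/√42, θ ≈ 72.02°.

θ_min ≈ 22.21°; |L| = √42 ℏ ≈ 6.481ℏ; θ(m_l=2) ≈ 72.02°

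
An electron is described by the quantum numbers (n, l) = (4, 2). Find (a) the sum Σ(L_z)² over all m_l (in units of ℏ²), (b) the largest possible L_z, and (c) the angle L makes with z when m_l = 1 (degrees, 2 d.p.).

Σ m_l² = 10, so Σ(L_z)² = 10 ℏ².
L_z,max = lℏ = 2ℏ.
For m_l = 1: cos θ = 1/√6, θ ≈ 65.91°.

Σ(L_z)² = 10 ℏ²; L_z,max = 2ℏ; θ(m_l=1) ≈ 65.91°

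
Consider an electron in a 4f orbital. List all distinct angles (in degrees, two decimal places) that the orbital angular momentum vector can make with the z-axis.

4f means n = 4, l = 3.
|L|² = l(l+1)ℏ² = 12ℏ², so |L| = 2√3 ℏ.
cos θ = m_l/√12 for each m_l ∈ {-3, -2, -1, 0, 1, 2, 3}.

θ ∈ {30.00°, 54.74°, 73.22°, 90.00°, 106.78°, 125.26°, 150.00°}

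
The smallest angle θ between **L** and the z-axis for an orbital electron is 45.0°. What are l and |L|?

l = 1, |L| = √2 ℏ ≈ 1.414ℏ

cos²θ_min = l/(l+1) = 0.5000.
Thus l = 0.5000/(1 − 0.5000) ≈ 1.
Then |L| = ℏ√(1·2) = √2 ℏ.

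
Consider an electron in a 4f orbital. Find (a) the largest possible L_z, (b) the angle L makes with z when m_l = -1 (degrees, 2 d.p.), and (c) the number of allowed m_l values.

L_z,max = 3ℏ; θ(m_l=-1) ≈ 106.78°; 7 values

For 4f, l = 3.
L_z,max = lℏ = 3ℏ.
For m_l = -1: cos θ = -1/√12, θ ≈ 106.78°.
There are 2l+1 = 7 values of m_l.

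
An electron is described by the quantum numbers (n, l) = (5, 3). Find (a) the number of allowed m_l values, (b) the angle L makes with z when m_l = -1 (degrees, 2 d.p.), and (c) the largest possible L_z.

7 values; θ(m_l=-1) ≈ 106.78°; L_z,max = 3ℏ

There are 2l+1 = 7 values of m_l.
For m_l = -1: cos θ = -1/√12, θ ≈ 106.78°.
L_z,max = lℏ = 3ℏ.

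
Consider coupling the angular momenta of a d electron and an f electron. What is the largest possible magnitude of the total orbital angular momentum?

By the triangle rule, |l₁ − l₂| ≤ L ≤ l₁ + l₂.
Allowed values: L = 1, 2, 3, 4, 5.
The largest magnitude corresponds to L = 5: |L_tot| = ℏ√(5·6) = √30 ℏ.

|L_tot|_max = √30 ℏ ≈ 5.477ℏ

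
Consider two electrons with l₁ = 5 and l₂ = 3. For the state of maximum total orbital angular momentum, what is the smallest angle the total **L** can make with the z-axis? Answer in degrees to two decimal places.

θ_min ≈ 19.47°

Angular momentum addition gives L = |l₁ − l₂|, …, l₁ + l₂.
So L can be 2, 3, 4, 5, 6, 7, 8.
The maximum is L = 8, with |L_tot| = ℏ√(8·9) = 6√2 ℏ.
The minimum angle with z is arccos(8/√72) ≈ 19.47°.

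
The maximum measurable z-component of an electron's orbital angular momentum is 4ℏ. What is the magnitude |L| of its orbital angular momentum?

The maximum L_z equals lℏ, giving l = 4.
|L| = ℏ√(l(l+1)) = 2√5 ℏ.

|L| = 2√5 ℏ ≈ 4.472ℏ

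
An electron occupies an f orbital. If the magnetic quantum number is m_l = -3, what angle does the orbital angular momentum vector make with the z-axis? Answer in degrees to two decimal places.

θ ≈ 150.00°

F corresponds to l = 3.
|L| = √(l(l+1)) ℏ = 2√3 ℏ.
L_z = m_l ℏ = −3ℏ.
cos θ = L_z/|L| = -3/√12, so θ ≈ 150.00°.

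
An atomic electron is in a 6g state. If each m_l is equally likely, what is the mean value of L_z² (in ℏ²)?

⟨L_z²⟩ = 6.667 ℏ²

The 6g subshell has l = 4.
m_l ∈ {-4, -3, -2, -1, 0, 1, 2, 3, 4}.
⟨L_z²⟩ = ℏ²·l(l+1)/3 = 6.667ℏ².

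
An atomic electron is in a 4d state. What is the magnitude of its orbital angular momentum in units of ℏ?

4d means n = 4, l = 2.
|L| = ℏ√(l(l+1)) = ℏ√(2·3) = √6 ℏ

|L| = √6 ℏ ≈ 2.449ℏ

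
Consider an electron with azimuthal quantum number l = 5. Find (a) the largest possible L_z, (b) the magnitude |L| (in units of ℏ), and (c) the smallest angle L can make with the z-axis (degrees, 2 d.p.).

L_z,max = lℏ = 5ℏ.
|L| = ℏ√(5·6) = √30 ℏ ≈ 5.477ℏ.
cos θ_min = 5/√30, so θ_min ≈ 24.09°.

L_z,max = 5ℏ; |L| = √30 ℏ ≈ 5.477ℏ; θ_min ≈ 24.09°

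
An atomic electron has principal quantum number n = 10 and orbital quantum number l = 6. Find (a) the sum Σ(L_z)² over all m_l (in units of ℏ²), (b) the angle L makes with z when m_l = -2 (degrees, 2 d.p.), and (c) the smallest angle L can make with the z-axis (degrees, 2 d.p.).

Σ(L_z)² = 182 ℏ²; θ(m_l=-2) ≈ 107.98°; θ_min ≈ 22.21°

Σ m_l² = 182, so Σ(L_z)² = 182 ℏ².
For m_l = -2: cos θ = -2/√42, θ ≈ 107.98°.
cos θ_min = 6/√42, so θ_min ≈ 22.21°.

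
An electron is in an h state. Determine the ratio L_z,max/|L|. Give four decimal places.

L_z,max/|L| = 0.9129

For an h orbital, l = 5.
|L| = √30 ℏ ≈ 5.4772ℏ, while L_z,max = lℏ = 5ℏ.
L_z,max/|L| = 5/√30 = 0.9129.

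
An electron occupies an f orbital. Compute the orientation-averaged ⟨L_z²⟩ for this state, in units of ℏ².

For an f orbital, l = 3.
m_l runs from −3 to 3, i.e. {-3, -2, -1, 0, 1, 2, 3}.
Average of L_z² over 7 states: 28/7 ℏ² = 4 ℏ².

⟨L_z²⟩ = 4 ℏ²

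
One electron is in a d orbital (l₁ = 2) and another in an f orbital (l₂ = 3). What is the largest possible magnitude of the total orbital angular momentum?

The total orbital quantum number L ranges from |l₁ − l₂| to l₁ + l₂ in integer steps.
Allowed values: L = 1, 2, 3, 4, 5.
The largest magnitude corresponds to L = 5: |L_tot| = ℏ√(5·6) = √30 ℏ.

|L_tot|_max = √30 ℏ ≈ 5.477ℏ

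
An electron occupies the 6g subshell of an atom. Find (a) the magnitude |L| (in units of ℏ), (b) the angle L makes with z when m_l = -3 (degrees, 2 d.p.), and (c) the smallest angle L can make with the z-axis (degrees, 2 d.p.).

For 6g, l = 4.
|L| = ℏ√(4·5) = 2√5 ℏ ≈ 4.472ℏ.
For m_l = -3: cos θ = -3/√20, θ ≈ 132.13°.
cos θ_min = 4/√20, so θ_min ≈ 26.57°.

|L| = 2√5 ℏ ≈ 4.472ℏ; θ(m_l=-3) ≈ 132.13°; θ_min ≈ 26.57°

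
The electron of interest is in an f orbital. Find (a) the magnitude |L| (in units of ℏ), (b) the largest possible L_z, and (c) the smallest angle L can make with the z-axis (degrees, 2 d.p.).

|L| = 2√3 ℏ ≈ 3.464ℏ; L_z,max = 3ℏ; θ_min ≈ 30.00°

For an f orbital, l = 3.
|L| = ℏ√(3·4) = 2√3 ℏ ≈ 3.464ℏ.
L_z,max = lℏ = 3ℏ.
cos θ_min = 3/√12, so θ_min ≈ 30.00°.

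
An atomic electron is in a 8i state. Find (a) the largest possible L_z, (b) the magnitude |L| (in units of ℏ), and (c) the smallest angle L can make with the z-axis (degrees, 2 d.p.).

8i means n = 8, l = 6.
L_z,max = lℏ = 6ℏ.
|L| = ℏ√(6·7) = √42 ℏ ≈ 6.481ℏ.
cos θ_min = 6/√42, so θ_min ≈ 22.21°.

L_z,max = 6ℏ; |L| = √42 ℏ ≈ 6.481ℏ; θ_min ≈ 22.21°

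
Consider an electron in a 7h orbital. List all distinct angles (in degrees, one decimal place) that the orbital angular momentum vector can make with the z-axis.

θ ∈ {24.1°, 43.1°, 56.8°, 68.6°, 79.5°, 90.0°, 100.5°, 111.4°, 123.2°, 136.9°, 155.9°}

For 7h, l = 5.
|L|² = l(l+1)ℏ² = 30ℏ², so |L| = √30 ℏ.
cos θ = m_l/√30 for each m_l ∈ {-5, -4, -3, -2, -1, 0, 1, 2, 3, 4, 5}.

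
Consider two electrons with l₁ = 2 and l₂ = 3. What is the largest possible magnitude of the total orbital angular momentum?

The total orbital quantum number L ranges from |l₁ − l₂| to l₁ + l₂ in integer steps.
So L can be 1, 2, 3, 4, 5.
The largest magnitude corresponds to L = 5: |L_tot| = ℏ√(5·6) = √30 ℏ.

|L_tot|_max = √30 ℏ ≈ 5.477ℏ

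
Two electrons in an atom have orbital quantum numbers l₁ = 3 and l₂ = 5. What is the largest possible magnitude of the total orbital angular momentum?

|L_tot|_max = 6√2 ℏ ≈ 8.485ℏ

L runs from |3 − 5| = 2 to 3 + 5 = 8.
Allowed values: L = 2, 3, 4, 5, 6, 7, 8.
The largest magnitude corresponds to L = 8: |L_tot| = ℏ√(8·9) = 6√2 ℏ.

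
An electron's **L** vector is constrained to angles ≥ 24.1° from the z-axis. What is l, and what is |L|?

l = 5, |L| = √30 ℏ ≈ 5.477ℏ

At minimum angle, m_l = l, so cos θ = l/√(l(l+1)); cos²θ = l/(l+1) = 0.8333.
Thus l = 0.8333/(1 − 0.8333) ≈ 5.
Then |L| = ℏ√(5·6) = √30 ℏ.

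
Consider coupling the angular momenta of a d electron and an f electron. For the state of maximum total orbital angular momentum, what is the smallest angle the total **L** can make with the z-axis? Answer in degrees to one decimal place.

By the triangle rule, |l₁ − l₂| ≤ L ≤ l₁ + l₂.
Allowed values: L = 1, 2, 3, 4, 5.
The maximum is L = 5, with |L_tot| = ℏ√(5·6) = √30 ℏ.
The minimum angle with z is arccos(5/√30) ≈ 24.1°.

θ_min ≈ 24.1°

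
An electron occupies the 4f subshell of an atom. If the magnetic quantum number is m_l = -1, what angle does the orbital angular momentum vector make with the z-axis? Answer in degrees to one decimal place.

For 4f, l = 3.
|L| = √(l(l+1)) ℏ = 2√3 ℏ.
L_z = m_l ℏ = −1ℏ.
cos θ = L_z/|L| = -1/√12, so θ ≈ 106.8°.

θ ≈ 106.8°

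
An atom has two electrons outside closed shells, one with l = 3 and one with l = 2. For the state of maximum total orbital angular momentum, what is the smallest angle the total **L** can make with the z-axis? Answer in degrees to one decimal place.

The total orbital quantum number L ranges from |l₁ − l₂| to l₁ + l₂ in integer steps.
Allowed values: L = 1, 2, 3, 4, 5.
The maximum is L = 5, with |L_tot| = ℏ√(5·6) = √30 ℏ.
The minimum angle with z is arccos(5/√30) ≈ 24.1°.

θ_min ≈ 24.1°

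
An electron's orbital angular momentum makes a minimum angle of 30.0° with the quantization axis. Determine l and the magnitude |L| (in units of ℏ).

l = 3, |L| = 2√3 ℏ ≈ 3.464ℏ

cos θ_min = l/√(l(l+1)) = √(l/(l+1)), so l/(l+1) = cos²(30.0°) = 0.7500.
Solving: l = 3.
Then |L| = ℏ√(3·4) = 2√3 ℏ.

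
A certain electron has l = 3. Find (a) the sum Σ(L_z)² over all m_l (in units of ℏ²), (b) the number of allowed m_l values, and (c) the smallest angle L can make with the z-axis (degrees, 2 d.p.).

Σ(L_z)² = 28 ℏ²; 7 values; θ_min ≈ 30.00°

Σ m_l² = 28, so Σ(L_z)² = 28 ℏ².
There are 2l+1 = 7 values of m_l.
cos θ_min = 3/√12, so θ_min ≈ 30.00°.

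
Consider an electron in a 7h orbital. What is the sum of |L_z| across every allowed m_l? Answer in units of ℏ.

7h means n = 7, l = 5.
The allowed m_l values are -5, -4, -3, -2, -1, 0, 1, 2, 3, 4, 5.
Σ|m_l| = 2(1+2+…+5) = 30.

Σ|L_z| = 30 ℏ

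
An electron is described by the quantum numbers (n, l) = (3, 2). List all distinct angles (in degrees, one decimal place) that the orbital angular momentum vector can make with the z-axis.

θ ∈ {35.3°, 65.9°, 90.0°, 114.1°, 144.7°}

|L| = √(l(l+1)) ℏ = √6 ℏ.
cos θ = m_l/√6 for each m_l ∈ {-2, -1, 0, 1, 2}.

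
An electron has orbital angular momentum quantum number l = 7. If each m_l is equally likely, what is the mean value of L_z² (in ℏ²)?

⟨L_z²⟩ = 18.67 ℏ²

m_l ∈ {-7, -6, -5, -4, -3, -2, -1, 0, 1, 2, 3, 4, 5, 6, 7}.
⟨L_z²⟩ = ℏ²·(Σ m_l²)/(2l+1) = ℏ²·280/15 = 18.67ℏ².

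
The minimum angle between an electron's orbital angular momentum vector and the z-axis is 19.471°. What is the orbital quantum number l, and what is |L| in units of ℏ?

l = 8, |L| = 6√2 ℏ ≈ 8.485ℏ

cos²θ_min = l/(l+1) = 0.8889.
Thus l = 0.8889/(1 − 0.8889) ≈ 8.
Then |L| = ℏ√(8·9) = 6√2 ℏ.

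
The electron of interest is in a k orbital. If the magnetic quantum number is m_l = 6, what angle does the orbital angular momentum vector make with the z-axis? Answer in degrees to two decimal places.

θ ≈ 36.70°

A k state has l = 7.
|L| = ℏ√(l(l+1)) = 2√14 ℏ.
L_z = m_l ℏ = 6ℏ.
cos θ = L_z/|L| = 6/√56, so θ ≈ 36.70°.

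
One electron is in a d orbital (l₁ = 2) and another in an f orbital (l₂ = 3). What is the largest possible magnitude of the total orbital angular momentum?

|L_tot|_max = √30 ℏ ≈ 5.477ℏ

By the triangle rule, |l₁ − l₂| ≤ L ≤ l₁ + l₂.
Allowed values: L = 1, 2, 3, 4, 5.
The largest magnitude corresponds to L = 5: |L_tot| = ℏ√(5·6) = √30 ℏ.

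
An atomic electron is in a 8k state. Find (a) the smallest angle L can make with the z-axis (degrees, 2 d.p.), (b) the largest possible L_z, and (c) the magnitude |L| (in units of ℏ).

For 8k, l = 7.
cos θ_min = 7/√56, so θ_min ≈ 20.70°.
L_z,max = lℏ = 7ℏ.
|L| = ℏ√(7·8) = 2√14 ℏ ≈ 7.483ℏ.

θ_min ≈ 20.70°; L_z,max = 7ℏ; |L| = 2√14 ℏ ≈ 7.483ℏ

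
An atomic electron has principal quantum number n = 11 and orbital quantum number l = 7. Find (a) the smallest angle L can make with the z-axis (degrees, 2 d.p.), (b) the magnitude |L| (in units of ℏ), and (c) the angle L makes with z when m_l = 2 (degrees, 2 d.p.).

θ_min ≈ 20.70°; |L| = 2√14 ℏ ≈ 7.483ℏ; θ(m_l=2) ≈ 74.50°

cos θ_min = 7/√56, so θ_min ≈ 20.70°.
|L| = ℏ√(7·8) = 2√14 ℏ ≈ 7.483ℏ.
For m_l = 2: cos θ = 2/√56, θ ≈ 74.50°.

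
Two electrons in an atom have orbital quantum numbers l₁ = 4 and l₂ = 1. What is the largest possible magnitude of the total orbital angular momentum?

|L_tot|_max = √30 ℏ ≈ 5.477ℏ

Angular momentum addition gives L = |l₁ − l₂|, …, l₁ + l₂.
Allowed values: L = 3, 4, 5.
The largest magnitude corresponds to L = 5: |L_tot| = ℏ√(5·6) = √30 ℏ.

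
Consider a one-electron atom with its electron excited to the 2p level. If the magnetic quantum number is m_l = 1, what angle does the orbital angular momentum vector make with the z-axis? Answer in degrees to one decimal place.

The 2p level has l = 1.
|L|² = l(l+1)ℏ² = 2ℏ², so |L| = √2 ℏ.
L_z = m_l ℏ = 1ℏ.
cos θ = L_z/|L| = 1/√2, so θ ≈ 45.0°.

θ ≈ 45.0°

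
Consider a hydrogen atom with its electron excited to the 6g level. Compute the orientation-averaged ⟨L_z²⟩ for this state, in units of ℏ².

The 6g level has l = 4.
m_l runs from −4 to 4, i.e. {-4, -3, -2, -1, 0, 1, 2, 3, 4}.
⟨L_z²⟩ = ℏ²·(Σ m_l²)/(2l+1) = ℏ²·60/9 = 6.667ℏ².

⟨L_z²⟩ = 6.667 ℏ²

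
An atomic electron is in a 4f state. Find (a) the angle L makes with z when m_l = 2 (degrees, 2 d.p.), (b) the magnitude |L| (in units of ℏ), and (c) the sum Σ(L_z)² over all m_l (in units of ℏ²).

θ(m_l=2) ≈ 54.74°; |L| = 2√3 ℏ ≈ 3.464ℏ; Σ(L_z)² = 28 ℏ²

4f means n = 4, l = 3.
For m_l = 2: cos θ = 2/√12, θ ≈ 54.74°.
|L| = ℏ√(3·4) = 2√3 ℏ ≈ 3.464ℏ.
Σ m_l² = 28, so Σ(L_z)² = 28 ℏ².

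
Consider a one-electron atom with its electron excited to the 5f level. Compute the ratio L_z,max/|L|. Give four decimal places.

The 5f level has l = 3.
|L| = 2√3 ℏ ≈ 3.4641ℏ, while L_z,max = lℏ = 3ℏ.
L_z,max/|L| = 3/√12 = 0.8660.

L_z,max/|L| = 0.8660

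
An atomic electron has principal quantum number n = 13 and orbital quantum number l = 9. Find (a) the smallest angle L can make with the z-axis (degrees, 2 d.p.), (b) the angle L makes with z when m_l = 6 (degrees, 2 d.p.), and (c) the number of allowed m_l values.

cos θ_min = 9/√90, so θ_min ≈ 18.43°.
For m_l = 6: cos θ = 6/√90, θ ≈ 50.77°.
There are 2l+1 = 19 values of m_l.

θ_min ≈ 18.43°; θ(m_l=6) ≈ 50.77°; 19 values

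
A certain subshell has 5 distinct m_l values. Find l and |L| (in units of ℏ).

5 = 2l + 1, so l = (5−1)/2 = 2.
|L| = ℏ√(l(l+1)) = ℏ√(2·3) = √6 ℏ.

l = 2, |L| = √6 ℏ ≈ 2.449ℏ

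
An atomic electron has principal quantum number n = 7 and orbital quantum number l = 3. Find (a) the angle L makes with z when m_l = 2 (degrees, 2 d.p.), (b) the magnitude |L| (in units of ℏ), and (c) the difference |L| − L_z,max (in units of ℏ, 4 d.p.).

θ(m_l=2) ≈ 54.74°; |L| = 2√3 ℏ ≈ 3.464ℏ; |L|−L_z,max ≈ 0.4641ℏ

For m_l = 2: cos θ = 2/√12, θ ≈ 54.74°.
|L| = ℏ√(3·4) = 2√3 ℏ ≈ 3.464ℏ.
|L| − L_z,max = (2√3 − 3)ℏ ≈ 0.4641ℏ.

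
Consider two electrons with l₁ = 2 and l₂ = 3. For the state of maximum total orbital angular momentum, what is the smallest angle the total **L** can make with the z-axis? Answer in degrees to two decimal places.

θ_min ≈ 24.09°

The total orbital quantum number L ranges from |l₁ − l₂| to l₁ + l₂ in integer steps.
L ∈ {1, 2, 3, 4, 5}.
The maximum is L = 5, with |L_tot| = ℏ√(5·6) = √30 ℏ.
The minimum angle with z is arccos(5/√30) ≈ 24.09°.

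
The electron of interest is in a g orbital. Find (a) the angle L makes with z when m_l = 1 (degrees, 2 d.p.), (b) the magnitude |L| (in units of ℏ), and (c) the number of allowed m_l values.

A g state has l = 4.
For m_l = 1: cos θ = 1/√20, θ ≈ 77.08°.
|L| = ℏ√(4·5) = 2√5 ℏ ≈ 4.472ℏ.
There are 2l+1 = 9 values of m_l.

θ(m_l=1) ≈ 77.08°; |L| = 2√5 ℏ ≈ 4.472ℏ; 9 values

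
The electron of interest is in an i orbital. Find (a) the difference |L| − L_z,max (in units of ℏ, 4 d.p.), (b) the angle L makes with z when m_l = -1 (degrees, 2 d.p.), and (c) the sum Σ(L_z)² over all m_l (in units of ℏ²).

|L|−L_z,max ≈ 0.4807ℏ; θ(m_l=-1) ≈ 98.88°; Σ(L_z)² = 182 ℏ²

An i state has l = 6.
|L| − L_z,max = (√42 − 6)ℏ ≈ 0.4807ℏ.
For m_l = -1: cos θ = -1/√42, θ ≈ 98.88°.
Σ m_l² = 182, so Σ(L_z)² = 182 ℏ².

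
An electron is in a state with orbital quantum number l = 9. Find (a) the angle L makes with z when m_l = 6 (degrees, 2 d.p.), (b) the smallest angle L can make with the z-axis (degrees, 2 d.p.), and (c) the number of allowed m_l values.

θ(m_l=6) ≈ 50.77°; θ_min ≈ 18.43°; 19 values

For m_l = 6: cos θ = 6/√90, θ ≈ 50.77°.
cos θ_min = 9/√90, so θ_min ≈ 18.43°.
There are 2l+1 = 19 values of m_l.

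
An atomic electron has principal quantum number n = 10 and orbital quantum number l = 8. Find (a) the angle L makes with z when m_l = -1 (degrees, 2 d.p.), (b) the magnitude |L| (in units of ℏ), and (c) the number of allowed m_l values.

θ(m_l=-1) ≈ 96.77°; |L| = 6√2 ℏ ≈ 8.485ℏ; 17 values

For m_l = -1: cos θ = -1/√72, θ ≈ 96.77°.
|L| = ℏ√(8·9) = 6√2 ℏ ≈ 8.485ℏ.
There are 2l+1 = 17 values of m_l.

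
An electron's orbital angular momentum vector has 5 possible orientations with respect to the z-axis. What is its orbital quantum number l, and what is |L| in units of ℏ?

l = 2, |L| = √6 ℏ ≈ 2.449ℏ

5 = 2l + 1, so l = (5−1)/2 = 2.
Then |L| = √(l(l+1)) ℏ = √6 ℏ.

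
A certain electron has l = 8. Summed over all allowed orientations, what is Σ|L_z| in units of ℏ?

m_l runs from −8 to 8, i.e. {-8, -7, -6, -5, -4, -3, -2, -1, 0, 1, 2, 3, 4, 5, 6, 7, 8}.
Σ|m_l| = 2(1+2+…+8) = 72.

Σ|L_z| = 72 ℏ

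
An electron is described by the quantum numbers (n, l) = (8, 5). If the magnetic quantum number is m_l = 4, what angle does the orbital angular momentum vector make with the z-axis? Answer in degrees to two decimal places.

θ ≈ 43.09°

|L| = √(l(l+1)) ℏ = √30 ℏ.
L_z = m_l ℏ = 4ℏ.
cos θ = L_z/|L| = 4/√30, so θ ≈ 43.09°.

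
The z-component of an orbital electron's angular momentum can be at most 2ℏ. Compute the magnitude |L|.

Since max m_l = l, l = 2.
|L| = √(l(l+1)) ℏ = √6 ℏ.

|L| = √6 ℏ ≈ 2.449ℏ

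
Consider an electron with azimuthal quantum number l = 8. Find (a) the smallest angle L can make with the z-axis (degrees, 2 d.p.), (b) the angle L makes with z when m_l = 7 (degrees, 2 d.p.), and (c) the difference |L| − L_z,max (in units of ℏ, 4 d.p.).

cos θ_min = 8/√72, so θ_min ≈ 19.47°.
For m_l = 7: cos θ = 7/√72, θ ≈ 34.42°.
|L| − L_z,max = (6√2 − 8)ℏ ≈ 0.4853ℏ.

θ_min ≈ 19.47°; θ(m_l=7) ≈ 34.42°; |L|−L_z,max ≈ 0.4853ℏ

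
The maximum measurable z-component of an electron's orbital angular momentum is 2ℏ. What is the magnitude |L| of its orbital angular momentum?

|L| = √6 ℏ ≈ 2.449ℏ

The maximum L_z equals lℏ, giving l = 2.
|L| = ℏ√(l(l+1)) = √6 ℏ.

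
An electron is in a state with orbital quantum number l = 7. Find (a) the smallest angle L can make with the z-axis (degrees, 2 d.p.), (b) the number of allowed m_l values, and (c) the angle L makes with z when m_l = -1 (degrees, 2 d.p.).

cos θ_min = 7/√56, so θ_min ≈ 20.70°.
There are 2l+1 = 15 values of m_l.
For m_l = -1: cos θ = -1/√56, θ ≈ 97.68°.

θ_min ≈ 20.70°; 15 values; θ(m_l=-1) ≈ 97.68°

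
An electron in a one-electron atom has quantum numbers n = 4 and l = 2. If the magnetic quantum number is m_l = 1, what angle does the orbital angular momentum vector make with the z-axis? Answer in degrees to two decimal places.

θ ≈ 65.91°

|L| = √(l(l+1)) ℏ = √6 ℏ.
L_z = m_l ℏ = 1ℏ.
cos θ = L_z/|L| = 1/√6, so θ ≈ 65.91°.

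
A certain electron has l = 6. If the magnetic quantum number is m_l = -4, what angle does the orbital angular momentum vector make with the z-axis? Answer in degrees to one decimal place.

|L| = √(l(l+1)) ℏ = √42 ℏ.
L_z = m_l ℏ = −4ℏ.
cos θ = L_z/|L| = -4/√42, so θ ≈ 128.1°.

θ ≈ 128.1°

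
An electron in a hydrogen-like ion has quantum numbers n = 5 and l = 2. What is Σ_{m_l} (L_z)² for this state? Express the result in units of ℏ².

m_l ∈ {-2, -1, 0, 1, 2}.
Summing m² from −2 to 2: Σ m_l² = 10.

Σ(L_z)² = 10 ℏ²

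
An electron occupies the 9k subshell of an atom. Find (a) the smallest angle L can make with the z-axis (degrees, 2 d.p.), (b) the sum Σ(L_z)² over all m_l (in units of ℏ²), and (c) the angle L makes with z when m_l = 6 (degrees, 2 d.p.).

θ_min ≈ 20.70°; Σ(L_z)² = 280 ℏ²; θ(m_l=6) ≈ 36.70°

For 9k, l = 7.
cos θ_min = 7/√56, so θ_min ≈ 20.70°.
Σ m_l² = 280, so Σ(L_z)² = 280 ℏ².
For m_l = 6: cos θ = 6/√56, θ ≈ 36.70°.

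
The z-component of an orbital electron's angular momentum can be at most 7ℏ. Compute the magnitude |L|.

|L| = 2√14 ℏ ≈ 7.483ℏ

L_z,max = lℏ, so l = 7.
|L| = √(l(l+1)) ℏ = 2√14 ℏ.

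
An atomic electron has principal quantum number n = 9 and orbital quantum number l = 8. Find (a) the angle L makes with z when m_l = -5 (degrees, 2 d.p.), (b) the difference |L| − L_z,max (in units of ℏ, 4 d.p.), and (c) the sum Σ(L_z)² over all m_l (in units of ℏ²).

θ(m_l=-5) ≈ 126.10°; |L|−L_z,max ≈ 0.4853ℏ; Σ(L_z)² = 408 ℏ²

For m_l = -5: cos θ = -5/√72, θ ≈ 126.10°.
|L| − L_z,max = (6√2 − 8)ℏ ≈ 0.4853ℏ.
Σ m_l² = 408, so Σ(L_z)² = 408 ℏ².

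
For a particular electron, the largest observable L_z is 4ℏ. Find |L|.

|L| = 2√5 ℏ ≈ 4.472ℏ

L_z,max = lℏ, so l = 4.
|L| = ℏ√(l(l+1)) = 2√5 ℏ.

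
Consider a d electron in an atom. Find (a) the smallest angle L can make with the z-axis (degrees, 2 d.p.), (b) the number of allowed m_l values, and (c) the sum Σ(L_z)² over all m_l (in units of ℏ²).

For a d orbital, l = 2.
cos θ_min = 2/√6, so θ_min ≈ 35.26°.
There are 2l+1 = 5 values of m_l.
Σ m_l² = 10, so Σ(L_z)² = 10 ℏ².

θ_min ≈ 35.26°; 5 values; Σ(L_z)² = 10 ℏ²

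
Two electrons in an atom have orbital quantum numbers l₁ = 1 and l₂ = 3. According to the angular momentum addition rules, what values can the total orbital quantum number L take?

By the triangle rule, |l₁ − l₂| ≤ L ≤ l₁ + l₂.
So L can be 2, 3, 4.

L = 2, 3, 4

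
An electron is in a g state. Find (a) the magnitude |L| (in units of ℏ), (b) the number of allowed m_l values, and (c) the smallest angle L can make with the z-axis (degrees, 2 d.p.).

A g state has l = 4.
|L| = ℏ√(4·5) = 2√5 ℏ ≈ 4.472ℏ.
There are 2l+1 = 9 values of m_l.
cos θ_min = 4/√20, so θ_min ≈ 26.57°.

|L| = 2√5 ℏ ≈ 4.472ℏ; 9 values; θ_min ≈ 26.57°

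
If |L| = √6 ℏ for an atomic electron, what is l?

l = 2

Since |L|² = l(l+1)ℏ², l(l+1) = 6.
Solving: l = 2.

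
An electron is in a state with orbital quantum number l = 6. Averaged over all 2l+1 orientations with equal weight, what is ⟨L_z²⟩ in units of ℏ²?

m_l ∈ {-6, -5, -4, -3, -2, -1, 0, 1, 2, 3, 4, 5, 6}.
⟨L_z²⟩ = ℏ²·(Σ m_l²)/(2l+1) = ℏ²·182/13 = 14ℏ².

⟨L_z²⟩ = 14 ℏ²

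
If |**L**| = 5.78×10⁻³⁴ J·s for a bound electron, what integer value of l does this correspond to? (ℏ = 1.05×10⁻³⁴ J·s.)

|L|/ℏ = (5.78×10⁻³⁴)/(1.05×10⁻³⁴) ≈ 5.505.
l(l+1) ≈ 5.505² ≈ 30.30, so l = 5.

l = 5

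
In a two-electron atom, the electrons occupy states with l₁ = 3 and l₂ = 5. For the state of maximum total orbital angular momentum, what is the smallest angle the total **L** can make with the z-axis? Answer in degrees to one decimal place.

θ_min ≈ 19.5°

L runs from |3 − 5| = 2 to 3 + 5 = 8.
So L can be 2, 3, 4, 5, 6, 7, 8.
The maximum is L = 8, with |L_tot| = ℏ√(8·9) = 6√2 ℏ.
The minimum angle with z is arccos(8/√72) ≈ 19.5°.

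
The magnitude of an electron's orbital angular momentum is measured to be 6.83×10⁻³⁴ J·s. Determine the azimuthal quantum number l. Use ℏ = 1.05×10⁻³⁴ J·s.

l = 6

|L|/ℏ = (6.83×10⁻³⁴)/(1.05×10⁻³⁴) ≈ 6.505.
Set l(l+1) = 42.31; the integer solution is l = 6.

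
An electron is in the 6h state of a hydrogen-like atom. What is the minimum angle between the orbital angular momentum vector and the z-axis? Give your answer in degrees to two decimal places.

θ_min ≈ 24.09°

For 6h, l = 5.
|L| = √(l(l+1)) ℏ = √30 ℏ.
The smallest angle corresponds to the largest L_z, i.e. m_l = l = 5, giving L_z = 5ℏ.
cos θ_min = 5/√30, so θ_min ≈ 24.09°.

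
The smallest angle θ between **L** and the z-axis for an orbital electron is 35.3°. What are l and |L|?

cos θ_min = l/√(l(l+1)) = √(l/(l+1)), so l/(l+1) = cos²(35.3°) = 0.6661.
Solving: l = 2.
Then |L| = ℏ√(2·3) = √6 ℏ.

l = 2, |L| = √6 ℏ ≈ 2.449ℏ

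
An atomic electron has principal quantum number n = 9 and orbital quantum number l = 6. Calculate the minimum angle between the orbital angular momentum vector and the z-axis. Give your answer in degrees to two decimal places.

|L| = ℏ√(l(l+1)) = √42 ℏ.
The smallest angle corresponds to the largest L_z, i.e. m_l = l = 6, giving L_z = 6ℏ.
cos θ_min = 6/√42, so θ_min ≈ 22.21°.

θ_min ≈ 22.21°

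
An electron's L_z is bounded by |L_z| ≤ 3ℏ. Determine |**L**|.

The maximum L_z equals lℏ, giving l = 3.
|L| = √(l(l+1)) ℏ = 2√3 ℏ.

|L| = 2√3 ℏ ≈ 3.464ℏ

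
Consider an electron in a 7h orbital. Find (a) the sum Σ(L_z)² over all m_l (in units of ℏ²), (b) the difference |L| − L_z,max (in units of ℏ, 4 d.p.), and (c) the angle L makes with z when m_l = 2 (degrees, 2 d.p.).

Σ(L_z)² = 110 ℏ²; |L|−L_z,max ≈ 0.4772ℏ; θ(m_l=2) ≈ 68.58°

For 7h, l = 5.
Σ m_l² = 110, so Σ(L_z)² = 110 ℏ².
|L| − L_z,max = (√30 − 5)ℏ ≈ 0.4772ℏ.
For m_l = 2: cos θ = 2/√30, θ ≈ 68.58°.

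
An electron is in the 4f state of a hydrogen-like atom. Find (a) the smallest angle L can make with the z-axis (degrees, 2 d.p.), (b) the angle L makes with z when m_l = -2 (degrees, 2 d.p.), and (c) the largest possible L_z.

θ_min ≈ 30.00°; θ(m_l=-2) ≈ 125.26°; L_z,max = 3ℏ

For 4f, l = 3.
cos θ_min = 3/√12, so θ_min ≈ 30.00°.
For m_l = -2: cos θ = -2/√12, θ ≈ 125.26°.
L_z,max = lℏ = 3ℏ.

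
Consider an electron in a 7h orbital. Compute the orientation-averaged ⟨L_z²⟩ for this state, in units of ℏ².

The 7h subshell has l = 5.
m_l ∈ {-5, -4, -3, -2, -1, 0, 1, 2, 3, 4, 5}.
Average of L_z² over 11 states: 110/11 ℏ² = 10 ℏ².

⟨L_z²⟩ = 10 ℏ²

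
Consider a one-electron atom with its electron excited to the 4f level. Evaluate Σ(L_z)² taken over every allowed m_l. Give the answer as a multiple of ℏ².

The 4f level has l = 3.
The allowed m_l values are -3, -2, -1, 0, 1, 2, 3.
Summing m² from −3 to 3: Σ m_l² = 28.

Σ(L_z)² = 28 ℏ²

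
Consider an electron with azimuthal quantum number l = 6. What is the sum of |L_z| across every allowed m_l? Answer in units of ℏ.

Σ|L_z| = 42 ℏ

m_l ∈ {-6, -5, -4, -3, -2, -1, 0, 1, 2, 3, 4, 5, 6}.
Σ|m_l| = 2·6(6+1)/2 = 42.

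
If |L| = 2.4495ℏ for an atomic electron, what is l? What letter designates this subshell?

l = 2 (d orbital)

|L| = ℏ√(l(l+1)), so l(l+1) = 6.
l² + l − 6 = 0 ⇒ l = 2.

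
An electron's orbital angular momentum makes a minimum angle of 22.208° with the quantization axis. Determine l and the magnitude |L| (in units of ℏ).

At minimum angle, m_l = l, so cos θ = l/√(l(l+1)); cos²θ = l/(l+1) = 0.8571.
Thus l = 0.8571/(1 − 0.8571) ≈ 6.
Then |L| = ℏ√(6·7) = √42 ℏ.

l = 6, |L| = √42 ℏ ≈ 6.481ℏ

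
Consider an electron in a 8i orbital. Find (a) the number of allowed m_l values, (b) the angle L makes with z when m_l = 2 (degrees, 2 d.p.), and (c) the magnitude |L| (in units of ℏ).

The 8i subshell has l = 6.
There are 2l+1 = 13 values of m_l.
For m_l = 2: cos θ = 2/√42, θ ≈ 72.02°.
|L| = ℏ√(6·7) = √42 ℏ ≈ 6.481ℏ.

13 values; θ(m_l=2) ≈ 72.02°; |L| = √42 ℏ ≈ 6.481ℏ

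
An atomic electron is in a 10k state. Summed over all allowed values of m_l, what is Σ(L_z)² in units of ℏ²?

For 10k, l = 7.
m_l runs from −7 to 7, i.e. {-7, -6, -5, -4, -3, -2, -1, 0, 1, 2, 3, 4, 5, 6, 7}.
Σ m_l² = l(l+1)(2l+1)/3 = 7·8·15/3 = 280.

Σ(L_z)² = 280 ℏ²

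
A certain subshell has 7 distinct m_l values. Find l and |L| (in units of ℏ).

l = 3, |L| = 2√3 ℏ ≈ 3.464ℏ

2l + 1 = 7 ⇒ l = 3.
Then |L| = √(l(l+1)) ℏ = 2√3 ℏ.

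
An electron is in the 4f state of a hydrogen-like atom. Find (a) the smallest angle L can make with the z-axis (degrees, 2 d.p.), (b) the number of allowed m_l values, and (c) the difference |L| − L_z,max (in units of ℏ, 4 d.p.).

θ_min ≈ 30.00°; 7 values; |L|−L_z,max ≈ 0.4641ℏ

The 4f subshell has l = 3.
cos θ_min = 3/√12, so θ_min ≈ 30.00°.
There are 2l+1 = 7 values of m_l.
|L| − L_z,max = (2√3 − 3)ℏ ≈ 0.4641ℏ.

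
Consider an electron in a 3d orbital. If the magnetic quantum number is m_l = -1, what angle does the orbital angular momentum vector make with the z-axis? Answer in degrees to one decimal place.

3d means n = 3, l = 2.
|L| = √(l(l+1)) ℏ = √6 ℏ.
L_z = m_l ℏ = −1ℏ.
cos θ = L_z/|L| = -1/√6, so θ ≈ 114.1°.

θ ≈ 114.1°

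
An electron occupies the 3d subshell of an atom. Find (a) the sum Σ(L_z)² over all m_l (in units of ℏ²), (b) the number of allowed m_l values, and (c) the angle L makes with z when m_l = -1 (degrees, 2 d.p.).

3d means n = 3, l = 2.
Σ m_l² = 10, so Σ(L_z)² = 10 ℏ².
There are 2l+1 = 5 values of m_l.
For m_l = -1: cos θ = -1/√6, θ ≈ 114.09°.

Σ(L_z)² = 10 ℏ²; 5 values; θ(m_l=-1) ≈ 114.09°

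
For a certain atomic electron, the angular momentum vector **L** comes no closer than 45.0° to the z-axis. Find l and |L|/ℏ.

l = 1, |L| = √2 ℏ ≈ 1.414ℏ

cos²θ_min = l/(l+1) = 0.5000.
Thus l = 0.5000/(1 − 0.5000) ≈ 1.
Then |L| = ℏ√(1·2) = √2 ℏ.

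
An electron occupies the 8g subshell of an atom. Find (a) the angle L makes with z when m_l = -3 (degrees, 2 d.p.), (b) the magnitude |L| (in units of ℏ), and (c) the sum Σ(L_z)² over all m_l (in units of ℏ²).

For 8g, l = 4.
For m_l = -3: cos θ = -3/√20, θ ≈ 132.13°.
|L| = ℏ√(4·5) = 2√5 ℏ ≈ 4.472ℏ.
Σ m_l² = 60, so Σ(L_z)² = 60 ℏ².

θ(m_l=-3) ≈ 132.13°; |L| = 2√5 ℏ ≈ 4.472ℏ; Σ(L_z)² = 60 ℏ²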